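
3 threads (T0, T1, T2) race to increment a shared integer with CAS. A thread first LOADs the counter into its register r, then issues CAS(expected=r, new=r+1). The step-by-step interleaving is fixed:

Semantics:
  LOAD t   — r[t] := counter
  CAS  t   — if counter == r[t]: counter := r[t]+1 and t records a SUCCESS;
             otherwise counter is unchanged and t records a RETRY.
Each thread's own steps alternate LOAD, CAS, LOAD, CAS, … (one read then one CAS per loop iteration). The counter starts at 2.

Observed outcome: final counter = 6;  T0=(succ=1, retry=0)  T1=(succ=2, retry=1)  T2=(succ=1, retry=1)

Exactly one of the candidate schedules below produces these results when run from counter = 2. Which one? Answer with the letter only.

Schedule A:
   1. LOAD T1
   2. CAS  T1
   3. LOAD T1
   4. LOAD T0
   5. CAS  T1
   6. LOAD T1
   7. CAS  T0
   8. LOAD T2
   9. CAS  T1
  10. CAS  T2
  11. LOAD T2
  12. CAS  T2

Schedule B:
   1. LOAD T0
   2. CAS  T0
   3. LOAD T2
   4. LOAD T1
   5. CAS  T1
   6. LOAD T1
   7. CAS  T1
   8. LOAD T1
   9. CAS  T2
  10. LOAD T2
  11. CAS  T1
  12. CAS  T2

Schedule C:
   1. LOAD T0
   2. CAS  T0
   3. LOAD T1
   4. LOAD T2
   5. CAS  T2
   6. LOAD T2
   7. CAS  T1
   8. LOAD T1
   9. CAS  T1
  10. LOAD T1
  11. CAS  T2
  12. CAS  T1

C

Simulating candidate C:
[1] T0.load  rd  (counter 2, T0.r 2)
[2] T0.cas  hit  (counter 3, T0.r 2)
[3] T1.load  rd  (counter 3, T1.r 3)
[4] T2.load  rd  (counter 3, T2.r 3)
[5] T2.cas  hit  (counter 4, T2.r 3)
[6] T2.load  rd  (counter 4, T2.r 4)
[7] T1.cas  miss  (counter 4, T1.r 3)
[8] T1.load  rd  (counter 4, T1.r 4)
[9] T1.cas  hit  (counter 5, T1.r 4)
[10] T1.load  rd  (counter 5, T1.r 5)
[11] T2.cas  miss  (counter 5, T2.r 4)
[12] T1.cas  hit  (counter 6, T1.r 5)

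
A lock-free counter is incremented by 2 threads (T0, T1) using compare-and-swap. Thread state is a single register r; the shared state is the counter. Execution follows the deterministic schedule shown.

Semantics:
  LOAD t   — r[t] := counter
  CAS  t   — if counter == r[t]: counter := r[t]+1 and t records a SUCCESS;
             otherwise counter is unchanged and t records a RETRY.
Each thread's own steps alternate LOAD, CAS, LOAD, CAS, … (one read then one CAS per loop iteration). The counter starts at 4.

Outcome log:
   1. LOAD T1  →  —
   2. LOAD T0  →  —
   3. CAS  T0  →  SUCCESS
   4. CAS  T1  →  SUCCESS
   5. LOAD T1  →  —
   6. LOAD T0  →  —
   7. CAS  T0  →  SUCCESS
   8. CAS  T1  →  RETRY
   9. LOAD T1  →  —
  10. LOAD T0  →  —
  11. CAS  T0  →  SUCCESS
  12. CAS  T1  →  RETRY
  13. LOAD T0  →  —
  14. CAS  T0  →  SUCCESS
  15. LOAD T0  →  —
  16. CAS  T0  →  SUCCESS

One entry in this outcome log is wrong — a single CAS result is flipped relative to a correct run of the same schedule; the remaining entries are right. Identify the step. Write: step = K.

Reference trace:
T1 LOAD — after: cnt=4, r=4 — load
T0 LOAD — after: cnt=4, r=4 — load
T0 CAS — after: cnt=5, r=4 — ok
T1 CAS — after: cnt=5, r=4 — retry
T1 LOAD — after: cnt=5, r=5 — load
T0 LOAD — after: cnt=5, r=5 — load
T0 CAS — after: cnt=6, r=5 — ok
T1 CAS — after: cnt=6, r=5 — retry
T1 LOAD — after: cnt=6, r=6 — load
T0 LOAD — after: cnt=6, r=6 — load
T0 CAS — after: cnt=7, r=6 — ok
T1 CAS — after: cnt=7, r=6 — retry
T0 LOAD — after: cnt=7, r=7 — load
T0 CAS — after: cnt=8, r=7 — ok
T0 LOAD — after: cnt=8, r=8 — load
T0 CAS — after: cnt=9, r=8 — ok
Log disagrees first at step 4.

step = 4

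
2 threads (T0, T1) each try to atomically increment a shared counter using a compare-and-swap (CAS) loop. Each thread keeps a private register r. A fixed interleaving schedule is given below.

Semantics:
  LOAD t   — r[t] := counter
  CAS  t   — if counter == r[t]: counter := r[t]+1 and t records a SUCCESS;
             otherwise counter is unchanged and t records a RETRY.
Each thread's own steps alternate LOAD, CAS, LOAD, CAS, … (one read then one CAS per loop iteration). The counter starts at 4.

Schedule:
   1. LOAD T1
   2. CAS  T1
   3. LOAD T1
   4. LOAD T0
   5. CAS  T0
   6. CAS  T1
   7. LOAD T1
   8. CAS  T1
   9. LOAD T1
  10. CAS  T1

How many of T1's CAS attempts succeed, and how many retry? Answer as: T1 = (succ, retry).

[1] T1.load  rd  (counter 4, T1.r 4)
[2] T1.cas  hit  (counter 5, T1.r 4)
[3] T1.load  rd  (counter 5, T1.r 5)
[4] T0.load  rd  (counter 5, T0.r 5)
[5] T0.cas  hit  (counter 6, T0.r 5)
[6] T1.cas  miss  (counter 6, T1.r 5)
[7] T1.load  rd  (counter 6, T1.r 6)
[8] T1.cas  hit  (counter 7, T1.r 6)
[9] T1.load  rd  (counter 7, T1.r 7)
[10] T1.cas  hit  (counter 8, T1.r 7)

T1 = (3, 1)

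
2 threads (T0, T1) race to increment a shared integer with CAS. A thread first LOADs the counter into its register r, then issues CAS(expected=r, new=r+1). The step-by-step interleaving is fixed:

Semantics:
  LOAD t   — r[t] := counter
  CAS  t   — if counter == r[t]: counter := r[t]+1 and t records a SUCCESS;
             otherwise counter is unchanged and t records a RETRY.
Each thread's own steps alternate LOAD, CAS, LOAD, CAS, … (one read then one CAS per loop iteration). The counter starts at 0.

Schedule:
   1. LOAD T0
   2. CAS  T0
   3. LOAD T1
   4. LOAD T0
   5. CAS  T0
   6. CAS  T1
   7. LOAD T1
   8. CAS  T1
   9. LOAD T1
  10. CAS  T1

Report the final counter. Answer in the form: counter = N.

counter = 4

   1) LOAD T0:  M=0  r_T0=0
   2) CAS  T0:  M=1  r_T0=0 ✓
   3) LOAD T1:  M=1  r_T1=1
   4) LOAD T0:  M=1  r_T0=1
   5) CAS  T0:  M=2  r_T0=1 ✓
   6) CAS  T1:  M=2  r_T1=1 ✗
   7) LOAD T1:  M=2  r_T1=2
   8) CAS  T1:  M=3  r_T1=2 ✓
   9) LOAD T1:  M=3  r_T1=3
  10) CAS  T1:  M=4  r_T1=3 ✓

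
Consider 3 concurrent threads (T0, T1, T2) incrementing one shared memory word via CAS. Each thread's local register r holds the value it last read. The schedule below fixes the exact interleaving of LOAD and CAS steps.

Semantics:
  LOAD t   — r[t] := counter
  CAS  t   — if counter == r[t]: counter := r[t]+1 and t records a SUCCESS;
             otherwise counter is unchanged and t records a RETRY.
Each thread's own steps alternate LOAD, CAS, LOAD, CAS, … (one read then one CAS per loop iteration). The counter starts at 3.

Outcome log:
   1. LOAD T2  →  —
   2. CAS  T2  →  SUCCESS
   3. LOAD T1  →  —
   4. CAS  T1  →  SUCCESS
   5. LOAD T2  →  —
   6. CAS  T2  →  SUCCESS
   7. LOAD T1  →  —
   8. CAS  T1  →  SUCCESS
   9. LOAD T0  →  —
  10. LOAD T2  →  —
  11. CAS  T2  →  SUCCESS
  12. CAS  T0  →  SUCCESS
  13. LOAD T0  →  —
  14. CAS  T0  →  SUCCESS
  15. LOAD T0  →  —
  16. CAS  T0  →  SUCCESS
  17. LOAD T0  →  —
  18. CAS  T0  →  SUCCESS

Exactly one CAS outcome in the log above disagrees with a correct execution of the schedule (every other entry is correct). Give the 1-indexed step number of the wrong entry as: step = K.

step = 12

Correct run:
T2 LOAD — after: cnt=3, r=3 — load
T2 CAS — after: cnt=4, r=3 — ok
T1 LOAD — after: cnt=4, r=4 — load
T1 CAS — after: cnt=5, r=4 — ok
T2 LOAD — after: cnt=5, r=5 — load
T2 CAS — after: cnt=6, r=5 — ok
T1 LOAD — after: cnt=6, r=6 — load
T1 CAS — after: cnt=7, r=6 — ok
T0 LOAD — after: cnt=7, r=7 — load
T2 LOAD — after: cnt=7, r=7 — load
T2 CAS — after: cnt=8, r=7 — ok
T0 CAS — after: cnt=8, r=7 — retry
T0 LOAD — after: cnt=8, r=8 — load
T0 CAS — after: cnt=9, r=8 — ok
T0 LOAD — after: cnt=9, r=9 — load
T0 CAS — after: cnt=10, r=9 — ok
T0 LOAD — after: cnt=10, r=10 — load
T0 CAS — after: cnt=11, r=10 — ok
Log disagrees first at step 12.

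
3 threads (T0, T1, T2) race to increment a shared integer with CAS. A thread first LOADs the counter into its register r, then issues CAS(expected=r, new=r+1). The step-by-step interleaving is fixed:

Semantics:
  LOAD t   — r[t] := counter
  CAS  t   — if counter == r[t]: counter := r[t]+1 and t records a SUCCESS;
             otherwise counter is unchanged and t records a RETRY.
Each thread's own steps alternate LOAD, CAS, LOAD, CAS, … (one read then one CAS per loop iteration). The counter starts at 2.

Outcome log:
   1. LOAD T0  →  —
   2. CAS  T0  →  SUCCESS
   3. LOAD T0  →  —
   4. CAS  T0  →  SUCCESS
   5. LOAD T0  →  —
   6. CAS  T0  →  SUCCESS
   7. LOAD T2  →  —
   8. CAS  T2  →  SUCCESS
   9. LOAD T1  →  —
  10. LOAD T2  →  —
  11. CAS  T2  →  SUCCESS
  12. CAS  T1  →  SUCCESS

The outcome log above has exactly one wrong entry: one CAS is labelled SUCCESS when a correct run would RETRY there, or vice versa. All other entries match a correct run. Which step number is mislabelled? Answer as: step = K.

step = 12

Correct run:
T0 LOAD — after: cnt=2, r=2 — load
T0 CAS — after: cnt=3, r=2 — ok
T0 LOAD — after: cnt=3, r=3 — load
T0 CAS — after: cnt=4, r=3 — ok
T0 LOAD — after: cnt=4, r=4 — load
T0 CAS — after: cnt=5, r=4 — ok
T2 LOAD — after: cnt=5, r=5 — load
T2 CAS — after: cnt=6, r=5 — ok
T1 LOAD — after: cnt=6, r=6 — load
T2 LOAD — after: cnt=6, r=6 — load
T2 CAS — after: cnt=7, r=6 — ok
T1 CAS — after: cnt=7, r=6 — retry
Log disagrees first at step 12.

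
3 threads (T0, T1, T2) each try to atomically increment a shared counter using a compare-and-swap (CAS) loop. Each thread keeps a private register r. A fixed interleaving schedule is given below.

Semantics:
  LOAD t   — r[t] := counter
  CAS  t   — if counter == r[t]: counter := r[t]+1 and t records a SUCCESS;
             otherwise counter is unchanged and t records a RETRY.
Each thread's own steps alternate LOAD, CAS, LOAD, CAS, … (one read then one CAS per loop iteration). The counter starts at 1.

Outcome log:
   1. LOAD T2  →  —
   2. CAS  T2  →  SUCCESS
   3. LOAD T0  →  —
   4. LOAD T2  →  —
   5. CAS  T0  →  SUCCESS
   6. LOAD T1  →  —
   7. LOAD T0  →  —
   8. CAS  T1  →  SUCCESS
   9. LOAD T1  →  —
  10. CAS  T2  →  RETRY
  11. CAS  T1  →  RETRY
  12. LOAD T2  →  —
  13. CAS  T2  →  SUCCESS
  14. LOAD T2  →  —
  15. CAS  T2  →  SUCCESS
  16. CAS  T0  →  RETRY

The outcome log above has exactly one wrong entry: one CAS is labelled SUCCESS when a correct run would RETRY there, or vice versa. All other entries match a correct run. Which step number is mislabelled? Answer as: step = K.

step = 11

Correct run:
   1) LOAD T2:  M=1  r_T2=1
   2) CAS  T2:  M=2  r_T2=1 ✓
   3) LOAD T0:  M=2  r_T0=2
   4) LOAD T2:  M=2  r_T2=2
   5) CAS  T0:  M=3  r_T0=2 ✓
   6) LOAD T1:  M=3  r_T1=3
   7) LOAD T0:  M=3  r_T0=3
   8) CAS  T1:  M=4  r_T1=3 ✓
   9) LOAD T1:  M=4  r_T1=4
  10) CAS  T2:  M=4  r_T2=2 ✗
  11) CAS  T1:  M=5  r_T1=4 ✓
  12) LOAD T2:  M=5  r_T2=5
  13) CAS  T2:  M=6  r_T2=5 ✓
  14) LOAD T2:  M=6  r_T2=6
  15) CAS  T2:  M=7  r_T2=6 ✓
  16) CAS  T0:  M=7  r_T0=3 ✗
Flip is step 11.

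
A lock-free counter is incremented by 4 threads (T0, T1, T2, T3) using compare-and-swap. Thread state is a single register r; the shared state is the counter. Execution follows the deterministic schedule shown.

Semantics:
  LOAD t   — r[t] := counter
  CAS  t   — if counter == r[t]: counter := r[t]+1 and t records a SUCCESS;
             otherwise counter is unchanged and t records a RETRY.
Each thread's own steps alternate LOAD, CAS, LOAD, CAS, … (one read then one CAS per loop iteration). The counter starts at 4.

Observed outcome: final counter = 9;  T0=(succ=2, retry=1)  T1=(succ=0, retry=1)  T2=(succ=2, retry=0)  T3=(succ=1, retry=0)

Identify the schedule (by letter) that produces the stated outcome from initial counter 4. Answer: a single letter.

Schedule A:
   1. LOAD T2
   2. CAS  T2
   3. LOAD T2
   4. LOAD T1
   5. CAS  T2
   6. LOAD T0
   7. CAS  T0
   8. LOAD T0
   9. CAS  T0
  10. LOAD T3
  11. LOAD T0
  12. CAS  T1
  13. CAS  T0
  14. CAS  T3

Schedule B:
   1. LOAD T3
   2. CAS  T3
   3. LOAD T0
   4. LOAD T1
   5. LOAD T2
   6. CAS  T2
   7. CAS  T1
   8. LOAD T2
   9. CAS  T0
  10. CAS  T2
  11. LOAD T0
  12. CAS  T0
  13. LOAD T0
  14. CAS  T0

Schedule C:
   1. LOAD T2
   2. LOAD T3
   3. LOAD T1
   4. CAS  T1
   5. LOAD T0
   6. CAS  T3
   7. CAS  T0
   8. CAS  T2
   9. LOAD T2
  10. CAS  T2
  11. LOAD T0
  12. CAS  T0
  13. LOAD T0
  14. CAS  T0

Tracing schedule B:
#1 T3 reads 4
#2 T3 CAS(4→5) writes; counter now 5
#3 T0 reads 5
#4 T1 reads 5
#5 T2 reads 5
#6 T2 CAS(5→6) writes; counter now 6
#7 T1 CAS(5→6) fails; counter now 6
#8 T2 reads 6
#9 T0 CAS(5→6) fails; counter now 6
#10 T2 CAS(6→7) writes; counter now 7
#11 T0 reads 7
#12 T0 CAS(7→8) writes; counter now 8
#13 T0 reads 8
#14 T0 CAS(8→9) writes; counter now 9

B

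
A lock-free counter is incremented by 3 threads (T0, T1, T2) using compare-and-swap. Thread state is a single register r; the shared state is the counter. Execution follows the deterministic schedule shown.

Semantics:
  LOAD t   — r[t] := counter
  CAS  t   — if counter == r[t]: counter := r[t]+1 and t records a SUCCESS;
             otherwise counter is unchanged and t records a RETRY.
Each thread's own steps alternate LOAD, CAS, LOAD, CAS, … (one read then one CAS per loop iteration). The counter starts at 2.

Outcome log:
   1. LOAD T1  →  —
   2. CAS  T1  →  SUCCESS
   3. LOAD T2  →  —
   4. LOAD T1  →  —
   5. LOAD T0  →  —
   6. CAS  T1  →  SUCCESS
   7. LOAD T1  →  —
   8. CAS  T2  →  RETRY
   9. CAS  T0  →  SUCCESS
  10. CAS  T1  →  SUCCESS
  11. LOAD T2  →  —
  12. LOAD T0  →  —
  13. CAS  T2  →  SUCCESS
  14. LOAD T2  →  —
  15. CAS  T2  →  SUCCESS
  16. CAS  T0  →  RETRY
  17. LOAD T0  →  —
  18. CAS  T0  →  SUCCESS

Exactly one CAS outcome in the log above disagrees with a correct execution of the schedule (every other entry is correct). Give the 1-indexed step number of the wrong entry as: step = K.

Re-executing:
step 1: T1 LOAD ⇒ load; ctr=2 reg=2
step 2: T1 CAS ⇒ ok; ctr=3 reg=2
step 3: T2 LOAD ⇒ load; ctr=3 reg=3
step 4: T1 LOAD ⇒ load; ctr=3 reg=3
step 5: T0 LOAD ⇒ load; ctr=3 reg=3
step 6: T1 CAS ⇒ ok; ctr=4 reg=3
step 7: T1 LOAD ⇒ load; ctr=4 reg=4
step 8: T2 CAS ⇒ retry; ctr=4 reg=3
step 9: T0 CAS ⇒ retry; ctr=4 reg=3
step 10: T1 CAS ⇒ ok; ctr=5 reg=4
step 11: T2 LOAD ⇒ load; ctr=5 reg=5
step 12: T0 LOAD ⇒ load; ctr=5 reg=5
step 13: T2 CAS ⇒ ok; ctr=6 reg=5
step 14: T2 LOAD ⇒ load; ctr=6 reg=6
step 15: T2 CAS ⇒ ok; ctr=7 reg=6
step 16: T0 CAS ⇒ retry; ctr=7 reg=5
step 17: T0 LOAD ⇒ load; ctr=7 reg=7
step 18: T0 CAS ⇒ ok; ctr=8 reg=7
Mismatch at 9.

step = 9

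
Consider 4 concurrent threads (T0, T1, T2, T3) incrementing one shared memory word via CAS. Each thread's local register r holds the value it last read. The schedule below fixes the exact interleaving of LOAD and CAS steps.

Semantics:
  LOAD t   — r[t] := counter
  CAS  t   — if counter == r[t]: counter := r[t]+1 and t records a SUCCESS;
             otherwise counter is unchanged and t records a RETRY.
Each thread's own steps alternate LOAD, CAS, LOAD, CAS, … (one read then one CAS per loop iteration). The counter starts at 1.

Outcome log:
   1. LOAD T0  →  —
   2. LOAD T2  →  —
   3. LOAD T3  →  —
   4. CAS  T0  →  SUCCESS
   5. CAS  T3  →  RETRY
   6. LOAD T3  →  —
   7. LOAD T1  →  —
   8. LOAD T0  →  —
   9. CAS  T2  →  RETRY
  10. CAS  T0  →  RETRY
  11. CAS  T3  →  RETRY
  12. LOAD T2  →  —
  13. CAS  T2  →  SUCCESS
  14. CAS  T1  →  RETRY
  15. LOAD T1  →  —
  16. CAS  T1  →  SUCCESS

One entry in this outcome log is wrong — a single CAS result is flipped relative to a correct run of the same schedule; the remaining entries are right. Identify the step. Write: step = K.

Correct run:
#1 T0 reads 1
#2 T2 reads 1
#3 T3 reads 1
#4 T0 CAS(1→2) writes; counter now 2
#5 T3 CAS(1→2) fails; counter now 2
#6 T3 reads 2
#7 T1 reads 2
#8 T0 reads 2
#9 T2 CAS(1→2) fails; counter now 2
#10 T0 CAS(2→3) writes; counter now 3
#11 T3 CAS(2→3) fails; counter now 3
#12 T2 reads 3
#13 T2 CAS(3→4) writes; counter now 4
#14 T1 CAS(2→3) fails; counter now 4
#15 T1 reads 4
#16 T1 CAS(4→5) writes; counter now 5
Log disagrees first at step 10.

step = 10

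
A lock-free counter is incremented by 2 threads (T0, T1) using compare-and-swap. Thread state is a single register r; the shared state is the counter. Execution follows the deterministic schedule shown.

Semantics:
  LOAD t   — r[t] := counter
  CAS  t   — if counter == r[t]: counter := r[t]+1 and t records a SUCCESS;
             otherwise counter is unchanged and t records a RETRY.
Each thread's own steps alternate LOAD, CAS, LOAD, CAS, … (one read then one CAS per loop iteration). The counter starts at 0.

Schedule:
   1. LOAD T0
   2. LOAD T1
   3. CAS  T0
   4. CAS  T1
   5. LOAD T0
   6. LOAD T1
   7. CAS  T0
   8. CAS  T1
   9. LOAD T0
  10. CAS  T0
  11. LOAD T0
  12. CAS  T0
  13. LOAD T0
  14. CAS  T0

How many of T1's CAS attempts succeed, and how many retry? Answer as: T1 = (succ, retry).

T0 LOAD — after: cnt=0, r=0 — load
T1 LOAD — after: cnt=0, r=0 — load
T0 CAS — after: cnt=1, r=0 — ok
T1 CAS — after: cnt=1, r=0 — retry
T0 LOAD — after: cnt=1, r=1 — load
T1 LOAD — after: cnt=1, r=1 — load
T0 CAS — after: cnt=2, r=1 — ok
T1 CAS — after: cnt=2, r=1 — retry
T0 LOAD — after: cnt=2, r=2 — load
T0 CAS — after: cnt=3, r=2 — ok
T0 LOAD — after: cnt=3, r=3 — load
T0 CAS — after: cnt=4, r=3 — ok
T0 LOAD — after: cnt=4, r=4 — load
T0 CAS — after: cnt=5, r=4 — ok

T1 = (0, 2)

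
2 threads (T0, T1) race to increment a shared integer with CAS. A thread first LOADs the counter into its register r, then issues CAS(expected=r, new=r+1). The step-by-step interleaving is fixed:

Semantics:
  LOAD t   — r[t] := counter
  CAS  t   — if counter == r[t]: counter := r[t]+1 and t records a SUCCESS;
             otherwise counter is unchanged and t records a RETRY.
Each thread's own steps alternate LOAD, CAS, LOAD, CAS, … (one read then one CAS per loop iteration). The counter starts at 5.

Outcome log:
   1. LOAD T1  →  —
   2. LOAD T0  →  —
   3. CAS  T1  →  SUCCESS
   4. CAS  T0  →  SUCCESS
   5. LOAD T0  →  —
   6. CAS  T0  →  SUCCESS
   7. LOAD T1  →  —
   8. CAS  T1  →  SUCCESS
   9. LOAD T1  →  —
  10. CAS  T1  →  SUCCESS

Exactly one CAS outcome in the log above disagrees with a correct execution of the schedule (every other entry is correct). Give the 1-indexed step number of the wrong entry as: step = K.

Re-executing:
   1) LOAD T1:  M=5  r_T1=5
   2) LOAD T0:  M=5  r_T0=5
   3) CAS  T1:  M=6  r_T1=5 ✓
   4) CAS  T0:  M=6  r_T0=5 ✗
   5) LOAD T0:  M=6  r_T0=6
   6) CAS  T0:  M=7  r_T0=6 ✓
   7) LOAD T1:  M=7  r_T1=7
   8) CAS  T1:  M=8  r_T1=7 ✓
   9) LOAD T1:  M=8  r_T1=8
  10) CAS  T1:  M=9  r_T1=8 ✓
Log disagrees first at step 4.

step = 4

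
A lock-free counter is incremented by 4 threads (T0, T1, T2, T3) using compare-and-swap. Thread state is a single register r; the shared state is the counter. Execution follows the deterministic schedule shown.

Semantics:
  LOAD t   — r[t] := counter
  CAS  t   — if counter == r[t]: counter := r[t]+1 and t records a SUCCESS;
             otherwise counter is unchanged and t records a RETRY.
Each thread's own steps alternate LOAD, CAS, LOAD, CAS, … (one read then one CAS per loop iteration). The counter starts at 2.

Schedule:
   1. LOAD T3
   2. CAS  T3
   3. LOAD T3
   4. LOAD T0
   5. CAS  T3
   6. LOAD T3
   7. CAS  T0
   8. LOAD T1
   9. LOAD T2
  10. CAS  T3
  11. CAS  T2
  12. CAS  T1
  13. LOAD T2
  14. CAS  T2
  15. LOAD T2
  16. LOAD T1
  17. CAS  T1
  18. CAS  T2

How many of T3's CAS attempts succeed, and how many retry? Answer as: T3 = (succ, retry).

T3 = (3, 0)

step 1: T3 LOAD ⇒ load; ctr=2 reg=2
step 2: T3 CAS ⇒ ok; ctr=3 reg=2
step 3: T3 LOAD ⇒ load; ctr=3 reg=3
step 4: T0 LOAD ⇒ load; ctr=3 reg=3
step 5: T3 CAS ⇒ ok; ctr=4 reg=3
step 6: T3 LOAD ⇒ load; ctr=4 reg=4
step 7: T0 CAS ⇒ retry; ctr=4 reg=3
step 8: T1 LOAD ⇒ load; ctr=4 reg=4
step 9: T2 LOAD ⇒ load; ctr=4 reg=4
step 10: T3 CAS ⇒ ok; ctr=5 reg=4
step 11: T2 CAS ⇒ retry; ctr=5 reg=4
step 12: T1 CAS ⇒ retry; ctr=5 reg=4
step 13: T2 LOAD ⇒ load; ctr=5 reg=5
step 14: T2 CAS ⇒ ok; ctr=6 reg=5
step 15: T2 LOAD ⇒ load; ctr=6 reg=6
step 16: T1 LOAD ⇒ load; ctr=6 reg=6
step 17: T1 CAS ⇒ ok; ctr=7 reg=6
step 18: T2 CAS ⇒ retry; ctr=7 reg=6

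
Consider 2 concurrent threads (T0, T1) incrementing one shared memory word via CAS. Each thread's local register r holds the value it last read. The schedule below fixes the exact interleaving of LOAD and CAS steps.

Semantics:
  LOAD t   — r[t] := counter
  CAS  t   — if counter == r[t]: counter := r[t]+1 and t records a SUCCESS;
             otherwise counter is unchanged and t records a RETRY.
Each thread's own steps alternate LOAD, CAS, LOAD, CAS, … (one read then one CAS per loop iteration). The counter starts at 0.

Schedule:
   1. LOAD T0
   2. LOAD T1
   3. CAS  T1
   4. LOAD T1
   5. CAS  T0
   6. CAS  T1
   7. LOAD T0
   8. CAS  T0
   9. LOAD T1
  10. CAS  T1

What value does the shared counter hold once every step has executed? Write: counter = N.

T0 LOAD — after: cnt=0, r=0 — load
T1 LOAD — after: cnt=0, r=0 — load
T1 CAS — after: cnt=1, r=0 — ok
T1 LOAD — after: cnt=1, r=1 — load
T0 CAS — after: cnt=1, r=0 — retry
T1 CAS — after: cnt=2, r=1 — ok
T0 LOAD — after: cnt=2, r=2 — load
T0 CAS — after: cnt=3, r=2 — ok
T1 LOAD — after: cnt=3, r=3 — load
T1 CAS — after: cnt=4, r=3 — ok

counter = 4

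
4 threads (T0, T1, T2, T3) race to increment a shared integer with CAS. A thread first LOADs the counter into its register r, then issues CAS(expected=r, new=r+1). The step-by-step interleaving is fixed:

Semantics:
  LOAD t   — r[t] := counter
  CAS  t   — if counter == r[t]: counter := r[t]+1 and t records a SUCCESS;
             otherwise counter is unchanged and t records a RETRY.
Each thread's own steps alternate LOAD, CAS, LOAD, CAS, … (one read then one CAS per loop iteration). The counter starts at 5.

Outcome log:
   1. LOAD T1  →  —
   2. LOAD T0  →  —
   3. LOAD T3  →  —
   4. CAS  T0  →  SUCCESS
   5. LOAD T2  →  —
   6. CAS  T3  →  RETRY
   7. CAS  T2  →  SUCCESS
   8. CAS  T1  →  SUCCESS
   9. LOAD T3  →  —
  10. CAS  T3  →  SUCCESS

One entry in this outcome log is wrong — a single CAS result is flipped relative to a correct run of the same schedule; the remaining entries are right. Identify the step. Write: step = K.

Reference trace:
T1 LOAD — after: cnt=5, r=5 — load
T0 LOAD — after: cnt=5, r=5 — load
T3 LOAD — after: cnt=5, r=5 — load
T0 CAS — after: cnt=6, r=5 — ok
T2 LOAD — after: cnt=6, r=6 — load
T3 CAS — after: cnt=6, r=5 — retry
T2 CAS — after: cnt=7, r=6 — ok
T1 CAS — after: cnt=7, r=5 — retry
T3 LOAD — after: cnt=7, r=7 — load
T3 CAS — after: cnt=8, r=7 — ok
Mismatch at 8.

step = 8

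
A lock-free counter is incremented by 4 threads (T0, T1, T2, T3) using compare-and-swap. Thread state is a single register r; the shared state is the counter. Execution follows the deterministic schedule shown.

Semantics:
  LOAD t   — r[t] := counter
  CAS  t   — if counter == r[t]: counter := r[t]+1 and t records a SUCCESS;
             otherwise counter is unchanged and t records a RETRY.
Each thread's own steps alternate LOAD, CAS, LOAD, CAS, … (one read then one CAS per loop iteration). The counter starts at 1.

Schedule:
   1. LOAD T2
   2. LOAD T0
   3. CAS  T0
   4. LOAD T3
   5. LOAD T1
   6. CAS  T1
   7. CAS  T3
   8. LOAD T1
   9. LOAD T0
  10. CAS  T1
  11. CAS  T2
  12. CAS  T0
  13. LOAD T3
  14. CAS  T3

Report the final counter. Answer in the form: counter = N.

counter = 5

1. LOAD T2 → mem=1 r[T2]=1 [LOAD]
2. LOAD T0 → mem=1 r[T0]=1 [LOAD]
3. CAS T0 → mem=2 r[T0]=1 [OK]
4. LOAD T3 → mem=2 r[T3]=2 [LOAD]
5. LOAD T1 → mem=2 r[T1]=2 [LOAD]
6. CAS T1 → mem=3 r[T1]=2 [OK]
7. CAS T3 → mem=3 r[T3]=2 [RETRY]
8. LOAD T1 → mem=3 r[T1]=3 [LOAD]
9. LOAD T0 → mem=3 r[T0]=3 [LOAD]
10. CAS T1 → mem=4 r[T1]=3 [OK]
11. CAS T2 → mem=4 r[T2]=1 [RETRY]
12. CAS T0 → mem=4 r[T0]=3 [RETRY]
13. LOAD T3 → mem=4 r[T3]=4 [LOAD]
14. CAS T3 → mem=5 r[T3]=4 [OK]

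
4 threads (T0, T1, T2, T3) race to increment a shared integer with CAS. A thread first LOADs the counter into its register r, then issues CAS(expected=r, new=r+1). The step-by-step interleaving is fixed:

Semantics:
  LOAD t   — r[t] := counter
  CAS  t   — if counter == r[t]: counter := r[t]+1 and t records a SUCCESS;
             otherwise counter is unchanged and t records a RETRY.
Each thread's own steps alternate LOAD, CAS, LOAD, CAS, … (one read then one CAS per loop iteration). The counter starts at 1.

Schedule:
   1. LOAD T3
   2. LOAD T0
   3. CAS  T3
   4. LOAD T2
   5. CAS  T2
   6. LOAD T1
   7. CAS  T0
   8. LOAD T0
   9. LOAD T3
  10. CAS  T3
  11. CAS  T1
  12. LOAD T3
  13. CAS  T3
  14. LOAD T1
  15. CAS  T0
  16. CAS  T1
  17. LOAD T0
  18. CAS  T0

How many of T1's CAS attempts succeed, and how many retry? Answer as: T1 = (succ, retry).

T1 = (1, 1)

T3 LOAD — after: cnt=1, r=1 — load
T0 LOAD — after: cnt=1, r=1 — load
T3 CAS — after: cnt=2, r=1 — ok
T2 LOAD — after: cnt=2, r=2 — load
T2 CAS — after: cnt=3, r=2 — ok
T1 LOAD — after: cnt=3, r=3 — load
T0 CAS — after: cnt=3, r=1 — retry
T0 LOAD — after: cnt=3, r=3 — load
T3 LOAD — after: cnt=3, r=3 — load
T3 CAS — after: cnt=4, r=3 — ok
T1 CAS — after: cnt=4, r=3 — retry
T3 LOAD — after: cnt=4, r=4 — load
T3 CAS — after: cnt=5, r=4 — ok
T1 LOAD — after: cnt=5, r=5 — load
T0 CAS — after: cnt=5, r=3 — retry
T1 CAS — after: cnt=6, r=5 — ok
T0 LOAD — after: cnt=6, r=6 — load
T0 CAS — after: cnt=7, r=6 — ok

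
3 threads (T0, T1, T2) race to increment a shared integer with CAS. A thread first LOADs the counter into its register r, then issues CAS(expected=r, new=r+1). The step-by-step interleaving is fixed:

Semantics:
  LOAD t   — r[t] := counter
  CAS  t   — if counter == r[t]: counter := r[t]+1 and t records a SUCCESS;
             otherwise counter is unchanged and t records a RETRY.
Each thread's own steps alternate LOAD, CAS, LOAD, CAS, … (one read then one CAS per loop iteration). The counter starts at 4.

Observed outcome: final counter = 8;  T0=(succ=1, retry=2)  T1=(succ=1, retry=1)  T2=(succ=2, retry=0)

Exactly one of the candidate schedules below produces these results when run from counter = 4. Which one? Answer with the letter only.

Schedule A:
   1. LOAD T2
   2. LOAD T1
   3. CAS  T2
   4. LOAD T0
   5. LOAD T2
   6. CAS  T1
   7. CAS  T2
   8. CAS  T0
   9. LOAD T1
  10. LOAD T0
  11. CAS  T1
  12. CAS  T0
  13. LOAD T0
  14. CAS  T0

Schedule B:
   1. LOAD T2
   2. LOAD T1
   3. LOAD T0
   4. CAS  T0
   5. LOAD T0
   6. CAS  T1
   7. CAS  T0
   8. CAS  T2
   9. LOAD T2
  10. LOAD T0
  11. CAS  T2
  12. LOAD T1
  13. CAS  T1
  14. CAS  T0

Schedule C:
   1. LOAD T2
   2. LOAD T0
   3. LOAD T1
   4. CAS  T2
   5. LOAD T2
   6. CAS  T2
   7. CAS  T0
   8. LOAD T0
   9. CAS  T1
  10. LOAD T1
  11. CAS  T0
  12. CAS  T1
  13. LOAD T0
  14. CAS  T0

Simulating candidate A:
T2 LOAD — after: cnt=4, r=4 — load
T1 LOAD — after: cnt=4, r=4 — load
T2 CAS — after: cnt=5, r=4 — ok
T0 LOAD — after: cnt=5, r=5 — load
T2 LOAD — after: cnt=5, r=5 — load
T1 CAS — after: cnt=5, r=4 — retry
T2 CAS — after: cnt=6, r=5 — ok
T0 CAS — after: cnt=6, r=5 — retry
T1 LOAD — after: cnt=6, r=6 — load
T0 LOAD — after: cnt=6, r=6 — load
T1 CAS — after: cnt=7, r=6 — ok
T0 CAS — after: cnt=7, r=6 — retry
T0 LOAD — after: cnt=7, r=7 — load
T0 CAS — after: cnt=8, r=7 — ok

A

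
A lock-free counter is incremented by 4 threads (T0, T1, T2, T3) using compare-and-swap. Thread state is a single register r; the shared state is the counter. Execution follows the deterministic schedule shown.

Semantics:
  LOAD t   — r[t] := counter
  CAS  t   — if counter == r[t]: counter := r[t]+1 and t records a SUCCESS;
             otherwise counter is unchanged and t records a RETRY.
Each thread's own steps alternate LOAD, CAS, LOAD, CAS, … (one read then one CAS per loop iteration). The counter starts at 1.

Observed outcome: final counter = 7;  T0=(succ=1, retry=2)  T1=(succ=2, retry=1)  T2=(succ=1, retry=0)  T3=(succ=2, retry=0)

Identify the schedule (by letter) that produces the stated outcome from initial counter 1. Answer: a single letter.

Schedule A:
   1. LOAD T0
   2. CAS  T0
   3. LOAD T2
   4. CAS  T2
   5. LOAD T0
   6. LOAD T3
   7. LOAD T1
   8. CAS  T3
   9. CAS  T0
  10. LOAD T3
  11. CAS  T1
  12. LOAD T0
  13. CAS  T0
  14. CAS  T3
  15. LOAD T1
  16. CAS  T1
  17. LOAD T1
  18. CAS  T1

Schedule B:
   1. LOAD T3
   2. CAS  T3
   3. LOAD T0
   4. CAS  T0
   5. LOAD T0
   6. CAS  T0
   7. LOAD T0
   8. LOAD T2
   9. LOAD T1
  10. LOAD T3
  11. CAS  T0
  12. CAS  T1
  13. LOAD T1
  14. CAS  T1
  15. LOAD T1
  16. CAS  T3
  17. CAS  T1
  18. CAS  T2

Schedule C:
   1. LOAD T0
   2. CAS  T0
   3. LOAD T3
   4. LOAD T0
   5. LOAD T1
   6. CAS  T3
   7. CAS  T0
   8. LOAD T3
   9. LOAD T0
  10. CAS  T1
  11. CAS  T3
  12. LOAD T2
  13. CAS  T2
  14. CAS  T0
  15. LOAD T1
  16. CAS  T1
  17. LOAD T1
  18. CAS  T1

C

Run C:
T0 LOAD — after: cnt=1, r=1 — load
T0 CAS — after: cnt=2, r=1 — ok
T3 LOAD — after: cnt=2, r=2 — load
T0 LOAD — after: cnt=2, r=2 — load
T1 LOAD — after: cnt=2, r=2 — load
T3 CAS — after: cnt=3, r=2 — ok
T0 CAS — after: cnt=3, r=2 — retry
T3 LOAD — after: cnt=3, r=3 — load
T0 LOAD — after: cnt=3, r=3 — load
T1 CAS — after: cnt=3, r=2 — retry
T3 CAS — after: cnt=4, r=3 — ok
T2 LOAD — after: cnt=4, r=4 — load
T2 CAS — after: cnt=5, r=4 — ok
T0 CAS — after: cnt=5, r=3 — retry
T1 LOAD — after: cnt=5, r=5 — load
T1 CAS — after: cnt=6, r=5 — ok
T1 LOAD — after: cnt=6, r=6 — load
T1 CAS — after: cnt=7, r=6 — ok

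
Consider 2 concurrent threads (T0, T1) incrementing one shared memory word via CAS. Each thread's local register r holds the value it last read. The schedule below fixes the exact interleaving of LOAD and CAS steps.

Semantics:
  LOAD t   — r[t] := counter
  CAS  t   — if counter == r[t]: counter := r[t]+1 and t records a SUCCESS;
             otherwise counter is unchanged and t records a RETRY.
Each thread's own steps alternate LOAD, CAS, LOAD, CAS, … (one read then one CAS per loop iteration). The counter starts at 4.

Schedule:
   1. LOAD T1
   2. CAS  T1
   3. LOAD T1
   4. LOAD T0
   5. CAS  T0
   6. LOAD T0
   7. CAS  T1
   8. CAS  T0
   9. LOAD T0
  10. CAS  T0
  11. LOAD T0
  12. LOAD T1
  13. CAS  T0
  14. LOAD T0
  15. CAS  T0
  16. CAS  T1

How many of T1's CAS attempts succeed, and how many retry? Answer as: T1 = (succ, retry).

T1 = (1, 2)

#1 T1 reads 4
#2 T1 CAS(4→5) writes; counter now 5
#3 T1 reads 5
#4 T0 reads 5
#5 T0 CAS(5→6) writes; counter now 6
#6 T0 reads 6
#7 T1 CAS(5→6) fails; counter now 6
#8 T0 CAS(6→7) writes; counter now 7
#9 T0 reads 7
#10 T0 CAS(7→8) writes; counter now 8
#11 T0 reads 8
#12 T1 reads 8
#13 T0 CAS(8→9) writes; counter now 9
#14 T0 reads 9
#15 T0 CAS(9→10) writes; counter now 10
#16 T1 CAS(8→9) fails; counter now 10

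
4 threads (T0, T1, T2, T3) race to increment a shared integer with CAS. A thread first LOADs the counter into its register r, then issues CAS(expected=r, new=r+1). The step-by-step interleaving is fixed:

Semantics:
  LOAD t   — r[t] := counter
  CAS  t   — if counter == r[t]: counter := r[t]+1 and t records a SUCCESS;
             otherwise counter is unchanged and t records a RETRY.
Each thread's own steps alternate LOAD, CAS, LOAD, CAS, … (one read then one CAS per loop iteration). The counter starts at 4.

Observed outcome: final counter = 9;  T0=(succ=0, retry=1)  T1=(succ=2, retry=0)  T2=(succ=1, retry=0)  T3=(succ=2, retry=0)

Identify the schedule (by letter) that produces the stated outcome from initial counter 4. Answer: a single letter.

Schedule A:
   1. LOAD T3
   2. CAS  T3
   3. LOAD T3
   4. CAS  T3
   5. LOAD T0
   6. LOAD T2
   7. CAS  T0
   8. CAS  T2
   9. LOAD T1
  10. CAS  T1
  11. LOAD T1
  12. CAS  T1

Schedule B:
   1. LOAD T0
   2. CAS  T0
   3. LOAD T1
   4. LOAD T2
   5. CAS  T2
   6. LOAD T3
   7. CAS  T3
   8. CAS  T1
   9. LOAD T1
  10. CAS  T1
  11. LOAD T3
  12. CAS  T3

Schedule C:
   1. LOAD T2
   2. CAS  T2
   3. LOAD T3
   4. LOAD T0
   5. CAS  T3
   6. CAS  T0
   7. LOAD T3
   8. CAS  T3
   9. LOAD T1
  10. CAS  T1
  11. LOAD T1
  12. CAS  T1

C

Tracing schedule C:
step 1: T2 LOAD ⇒ load; ctr=4 reg=4
step 2: T2 CAS ⇒ ok; ctr=5 reg=4
step 3: T3 LOAD ⇒ load; ctr=5 reg=5
step 4: T0 LOAD ⇒ load; ctr=5 reg=5
step 5: T3 CAS ⇒ ok; ctr=6 reg=5
step 6: T0 CAS ⇒ retry; ctr=6 reg=5
step 7: T3 LOAD ⇒ load; ctr=6 reg=6
step 8: T3 CAS ⇒ ok; ctr=7 reg=6
step 9: T1 LOAD ⇒ load; ctr=7 reg=7
step 10: T1 CAS ⇒ ok; ctr=8 reg=7
step 11: T1 LOAD ⇒ load; ctr=8 reg=8
step 12: T1 CAS ⇒ ok; ctr=9 reg=8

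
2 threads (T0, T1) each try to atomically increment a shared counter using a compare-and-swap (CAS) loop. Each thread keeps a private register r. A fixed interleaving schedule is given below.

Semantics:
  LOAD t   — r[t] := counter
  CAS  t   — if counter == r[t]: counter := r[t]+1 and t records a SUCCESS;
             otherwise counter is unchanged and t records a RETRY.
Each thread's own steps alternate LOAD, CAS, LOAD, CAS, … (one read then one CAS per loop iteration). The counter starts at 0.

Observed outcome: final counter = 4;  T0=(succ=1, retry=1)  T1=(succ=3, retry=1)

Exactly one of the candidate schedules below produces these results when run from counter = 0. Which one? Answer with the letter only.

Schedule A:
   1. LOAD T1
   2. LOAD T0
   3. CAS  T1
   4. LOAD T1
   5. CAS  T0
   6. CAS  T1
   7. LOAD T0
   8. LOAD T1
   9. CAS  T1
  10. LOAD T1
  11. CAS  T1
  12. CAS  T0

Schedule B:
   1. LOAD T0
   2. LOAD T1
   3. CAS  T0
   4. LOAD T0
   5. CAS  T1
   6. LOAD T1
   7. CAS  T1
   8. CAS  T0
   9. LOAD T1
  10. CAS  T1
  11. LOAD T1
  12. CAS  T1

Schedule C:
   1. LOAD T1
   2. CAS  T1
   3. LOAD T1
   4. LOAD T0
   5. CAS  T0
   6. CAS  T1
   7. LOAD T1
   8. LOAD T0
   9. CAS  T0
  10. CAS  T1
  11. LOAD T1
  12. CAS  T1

Run B:
1. LOAD T0 → mem=0 r[T0]=0 [LOAD]
2. LOAD T1 → mem=0 r[T1]=0 [LOAD]
3. CAS T0 → mem=1 r[T0]=0 [OK]
4. LOAD T0 → mem=1 r[T0]=1 [LOAD]
5. CAS T1 → mem=1 r[T1]=0 [RETRY]
6. LOAD T1 → mem=1 r[T1]=1 [LOAD]
7. CAS T1 → mem=2 r[T1]=1 [OK]
8. CAS T0 → mem=2 r[T0]=1 [RETRY]
9. LOAD T1 → mem=2 r[T1]=2 [LOAD]
10. CAS T1 → mem=3 r[T1]=2 [OK]
11. LOAD T1 → mem=3 r[T1]=3 [LOAD]
12. CAS T1 → mem=4 r[T1]=3 [OK]

B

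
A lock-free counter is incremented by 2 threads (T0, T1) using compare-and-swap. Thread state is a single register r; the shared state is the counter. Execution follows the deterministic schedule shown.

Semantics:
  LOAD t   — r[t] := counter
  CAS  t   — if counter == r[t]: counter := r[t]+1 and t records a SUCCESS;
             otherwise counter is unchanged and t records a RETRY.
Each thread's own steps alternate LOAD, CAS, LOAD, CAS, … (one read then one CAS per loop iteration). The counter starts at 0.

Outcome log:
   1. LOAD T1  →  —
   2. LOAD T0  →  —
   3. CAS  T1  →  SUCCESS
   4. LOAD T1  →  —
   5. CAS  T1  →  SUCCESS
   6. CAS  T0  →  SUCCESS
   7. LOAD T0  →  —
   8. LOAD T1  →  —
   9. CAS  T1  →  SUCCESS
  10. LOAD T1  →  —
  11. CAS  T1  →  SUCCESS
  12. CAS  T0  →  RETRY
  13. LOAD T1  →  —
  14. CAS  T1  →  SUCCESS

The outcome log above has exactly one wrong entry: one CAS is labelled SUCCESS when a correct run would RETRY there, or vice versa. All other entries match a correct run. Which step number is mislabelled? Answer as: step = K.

step = 6

Reference trace:
1. LOAD T1 → mem=0 r[T1]=0 [LOAD]
2. LOAD T0 → mem=0 r[T0]=0 [LOAD]
3. CAS T1 → mem=1 r[T1]=0 [OK]
4. LOAD T1 → mem=1 r[T1]=1 [LOAD]
5. CAS T1 → mem=2 r[T1]=1 [OK]
6. CAS T0 → mem=2 r[T0]=0 [RETRY]
7. LOAD T0 → mem=2 r[T0]=2 [LOAD]
8. LOAD T1 → mem=2 r[T1]=2 [LOAD]
9. CAS T1 → mem=3 r[T1]=2 [OK]
10. LOAD T1 → mem=3 r[T1]=3 [LOAD]
11. CAS T1 → mem=4 r[T1]=3 [OK]
12. CAS T0 → mem=4 r[T0]=2 [RETRY]
13. LOAD T1 → mem=4 r[T1]=4 [LOAD]
14. CAS T1 → mem=5 r[T1]=4 [OK]
Flip is step 6.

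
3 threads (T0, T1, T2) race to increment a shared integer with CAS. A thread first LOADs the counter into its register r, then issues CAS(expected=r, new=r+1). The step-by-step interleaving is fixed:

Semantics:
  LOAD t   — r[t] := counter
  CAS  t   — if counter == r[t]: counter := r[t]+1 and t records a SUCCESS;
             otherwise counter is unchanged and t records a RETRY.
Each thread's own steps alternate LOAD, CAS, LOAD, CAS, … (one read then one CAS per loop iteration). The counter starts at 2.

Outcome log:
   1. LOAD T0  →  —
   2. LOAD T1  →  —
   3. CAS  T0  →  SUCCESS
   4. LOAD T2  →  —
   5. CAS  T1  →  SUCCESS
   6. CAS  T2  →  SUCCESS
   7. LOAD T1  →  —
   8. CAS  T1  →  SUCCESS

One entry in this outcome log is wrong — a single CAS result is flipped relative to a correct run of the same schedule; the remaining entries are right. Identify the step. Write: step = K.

step = 5

Correct run:
1. LOAD T0 → mem=2 r[T0]=2 [LOAD]
2. LOAD T1 → mem=2 r[T1]=2 [LOAD]
3. CAS T0 → mem=3 r[T0]=2 [OK]
4. LOAD T2 → mem=3 r[T2]=3 [LOAD]
5. CAS T1 → mem=3 r[T1]=2 [RETRY]
6. CAS T2 → mem=4 r[T2]=3 [OK]
7. LOAD T1 → mem=4 r[T1]=4 [LOAD]
8. CAS T1 → mem=5 r[T1]=4 [OK]
Mismatch at 5.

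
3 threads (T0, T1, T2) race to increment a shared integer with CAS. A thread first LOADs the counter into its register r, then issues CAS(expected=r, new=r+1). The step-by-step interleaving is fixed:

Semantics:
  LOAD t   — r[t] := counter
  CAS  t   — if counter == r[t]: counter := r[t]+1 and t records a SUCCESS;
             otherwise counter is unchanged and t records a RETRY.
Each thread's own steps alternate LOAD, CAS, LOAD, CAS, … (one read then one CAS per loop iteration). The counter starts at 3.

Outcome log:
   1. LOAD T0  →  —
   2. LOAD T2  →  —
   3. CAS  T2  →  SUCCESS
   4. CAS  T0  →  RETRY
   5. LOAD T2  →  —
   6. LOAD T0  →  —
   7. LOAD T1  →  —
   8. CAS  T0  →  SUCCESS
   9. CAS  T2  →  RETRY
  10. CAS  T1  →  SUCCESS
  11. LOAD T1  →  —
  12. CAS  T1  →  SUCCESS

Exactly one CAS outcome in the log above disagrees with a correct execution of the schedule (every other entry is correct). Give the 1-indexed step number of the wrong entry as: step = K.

step = 10

Reference trace:
#1 T0 reads 3
#2 T2 reads 3
#3 T2 CAS(3→4) writes; counter now 4
#4 T0 CAS(3→4) fails; counter now 4
#5 T2 reads 4
#6 T0 reads 4
#7 T1 reads 4
#8 T0 CAS(4→5) writes; counter now 5
#9 T2 CAS(4→5) fails; counter now 5
#10 T1 CAS(4→5) fails; counter now 5
#11 T1 reads 5
#12 T1 CAS(5→6) writes; counter now 6
Mismatch at 10.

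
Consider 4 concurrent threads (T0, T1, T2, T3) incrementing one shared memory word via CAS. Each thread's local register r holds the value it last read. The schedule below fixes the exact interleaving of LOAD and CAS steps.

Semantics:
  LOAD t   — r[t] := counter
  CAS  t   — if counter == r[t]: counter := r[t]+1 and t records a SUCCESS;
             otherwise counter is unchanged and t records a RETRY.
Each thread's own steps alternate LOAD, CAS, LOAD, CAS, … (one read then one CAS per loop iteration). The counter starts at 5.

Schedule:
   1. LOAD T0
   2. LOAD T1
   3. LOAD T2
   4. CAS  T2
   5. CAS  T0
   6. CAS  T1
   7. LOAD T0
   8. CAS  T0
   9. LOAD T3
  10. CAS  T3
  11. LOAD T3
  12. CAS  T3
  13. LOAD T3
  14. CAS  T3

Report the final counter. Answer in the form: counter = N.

   1) LOAD T0:  M=5  r_T0=5
   2) LOAD T1:  M=5  r_T1=5
   3) LOAD T2:  M=5  r_T2=5
   4) CAS  T2:  M=6  r_T2=5 ✓
   5) CAS  T0:  M=6  r_T0=5 ✗
   6) CAS  T1:  M=6  r_T1=5 ✗
   7) LOAD T0:  M=6  r_T0=6
   8) CAS  T0:  M=7  r_T0=6 ✓
   9) LOAD T3:  M=7  r_T3=7
  10) CAS  T3:  M=8  r_T3=7 ✓
  11) LOAD T3:  M=8  r_T3=8
  12) CAS  T3:  M=9  r_T3=8 ✓
  13) LOAD T3:  M=9  r_T3=9
  14) CAS  T3:  M=10  r_T3=9 ✓

counter = 10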